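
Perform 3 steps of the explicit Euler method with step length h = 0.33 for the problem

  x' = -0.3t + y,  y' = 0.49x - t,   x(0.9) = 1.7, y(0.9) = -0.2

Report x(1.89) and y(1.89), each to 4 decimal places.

Euler on (x,y): x_{n+1} = x_n + h·x', y_{n+1} = y_n + h·y'.
0.900000: (1.700000, -0.200000); f=(-0.470000, -0.067000) → (1.544900, -0.222110)
1.230000: (1.544900, -0.222110); f=(-0.591110, -0.472999) → (1.349834, -0.378200)
1.560000: (1.349834, -0.378200); f=(-0.846200, -0.898581) → (1.070588, -0.674732)
(x(1.89), y(1.89)) ≈ (1.0706, -0.6747)

1.0706, -0.6747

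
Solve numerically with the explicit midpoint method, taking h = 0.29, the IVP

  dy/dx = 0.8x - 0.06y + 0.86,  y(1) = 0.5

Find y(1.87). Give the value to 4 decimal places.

2.1798

Midpoint: k1 = f(x_n, y_n); k2 = f(x_n + h/2, y_n + (h/2)·k1); y_{n+1} = y_n + h·k2.
x=1.000000, y=0.500000:
  k1 = f(1.000000, 0.500000) = 1.630000
  k2 = f(1.145000, 0.736350) = 1.731819
  y ← 0.500000 + 0.29·1.731819 = 1.002228
x=1.290000, y=1.002228:
  k1 = f(1.290000, 1.002228) = 1.831866
  k2 = f(1.435000, 1.267848) = 1.931929
  y ← 1.002228 + 0.29·1.931929 = 1.562487
x=1.580000, y=1.562487:
  k1 = f(1.580000, 1.562487) = 2.030251
  k2 = f(1.725000, 1.856873) = 2.128588
  y ← 1.562487 + 0.29·2.128588 = 2.179777
y(1.87) ≈ 2.1798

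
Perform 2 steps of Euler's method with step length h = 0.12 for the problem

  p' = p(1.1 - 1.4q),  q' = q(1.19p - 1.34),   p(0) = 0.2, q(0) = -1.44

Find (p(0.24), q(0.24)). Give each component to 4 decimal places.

Euler on (p,q): p_{n+1} = p_n + h·p', q_{n+1} = q_n + h·q'.
0.000000: (0.200000, -1.440000); f=(0.623200, 1.586880) → (0.274784, -1.249574)
0.120000: (0.274784, -1.249574); f=(0.782971, 1.265828) → (0.368740, -1.097675)
(p(0.24), q(0.24)) ≈ (0.3687, -1.0977)

0.3687, -1.0977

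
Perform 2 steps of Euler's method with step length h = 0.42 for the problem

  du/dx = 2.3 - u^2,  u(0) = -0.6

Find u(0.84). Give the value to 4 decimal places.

1.1614

Euler: u_{n+1} = u_n + h·f(x_n, u_n).
x=0.000000, u=-0.600000: f=1.940000 → u ← -0.600000 + 0.42·1.940000 = 0.214800
x=0.420000, u=0.214800: f=2.253861 → u ← 0.214800 + 0.42·2.253861 = 1.161422
u(0.84) ≈ 1.1614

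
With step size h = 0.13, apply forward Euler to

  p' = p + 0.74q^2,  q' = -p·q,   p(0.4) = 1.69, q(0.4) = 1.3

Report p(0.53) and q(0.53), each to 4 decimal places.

Euler on (p,q): p_{n+1} = p_n + h·p', q_{n+1} = q_n + h·q'.
0.400000: (1.690000, 1.300000); f=(2.940600, -2.197000) → (2.072278, 1.014390)
(p(0.53), q(0.53)) ≈ (2.0723, 1.0144)

2.0723, 1.0144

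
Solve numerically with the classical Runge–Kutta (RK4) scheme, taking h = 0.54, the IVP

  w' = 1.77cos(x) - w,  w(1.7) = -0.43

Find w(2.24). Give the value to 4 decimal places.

RK4: k1 = f(x_n, w_n); k2 = f(x_n + h/2, w_n + (h/2)·k1); k3 = f(x_n + h/2, w_n + (h/2)·k2); k4 = f(x_n + h, w_n + h·k3); w_{n+1} = w_n + (h/6)·(k1 + 2k2 + 2k3 + k4).
x=1.700000, w=-0.430000:
  k1 = f(1.700000, -0.430000) = 0.201945
  k2 = f(1.970000, -0.375475) = -0.312497
  k3 = f(1.970000, -0.514374) = -0.173598
  k4 = f(2.240000, -0.523743) = -0.574297
  w ← -0.430000 + (0.54/6)·(k1 + 2k2 + 2k3 + k4) = -0.551009
w(2.24) ≈ -0.5510

-0.5510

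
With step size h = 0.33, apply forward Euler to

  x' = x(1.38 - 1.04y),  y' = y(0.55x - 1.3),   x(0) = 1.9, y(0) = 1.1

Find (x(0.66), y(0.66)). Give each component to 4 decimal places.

Euler on (x,y): x_{n+1} = x_n + h·x', y_{n+1} = y_n + h·y'.
0.000000: (1.900000, 1.100000); f=(0.448400, -0.280500) → (2.047972, 1.007435)
0.330000: (2.047972, 1.007435); f=(0.680475, -0.174906) → (2.272529, 0.949716)
(x(0.66), y(0.66)) ≈ (2.2725, 0.9497)

2.2725, 0.9497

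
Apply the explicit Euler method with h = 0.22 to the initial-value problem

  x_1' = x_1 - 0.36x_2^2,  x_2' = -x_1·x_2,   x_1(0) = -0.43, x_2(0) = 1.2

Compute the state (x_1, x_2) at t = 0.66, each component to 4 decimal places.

Euler on (x_1,x_2): x_1_{n+1} = x_1_n + h·x_1', x_2_{n+1} = x_2_n + h·x_2'.
0.000000: (-0.430000, 1.200000); f=(-0.948400, 0.516000) → (-0.638648, 1.313520)
0.220000: (-0.638648, 1.313520); f=(-1.259769, 0.838877) → (-0.915797, 1.498073)
0.440000: (-0.915797, 1.498073); f=(-1.723717, 1.371931) → (-1.295015, 1.799898)
(x_1(0.66), x_2(0.66)) ≈ (-1.2950, 1.7999)

-1.2950, 1.7999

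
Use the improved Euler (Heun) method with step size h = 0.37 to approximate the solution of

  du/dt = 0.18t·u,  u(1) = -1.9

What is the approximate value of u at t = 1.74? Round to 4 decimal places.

-2.2795

Heun: k1 = f(t_n, u_n); k2 = f(t_n + h, u_n + h·k1); u_{n+1} = u_n + (h/2)·(k1 + k2).
t=1.000000, u=-1.900000:
  k1 = f(1.000000, -1.900000) = -0.342000
  k2 = f(1.370000, -2.026540) = -0.499745
  u ← -1.900000 + (0.37/2)·(-0.342000 + (-0.499745)) = -2.055723
t=1.370000, u=-2.055723:
  k1 = f(1.370000, -2.055723) = -0.506941
  k2 = f(1.740000, -2.243291) = -0.702599
  u ← -2.055723 + (0.37/2)·(-0.506941 + (-0.702599)) = -2.279488
u(1.74) ≈ -2.2795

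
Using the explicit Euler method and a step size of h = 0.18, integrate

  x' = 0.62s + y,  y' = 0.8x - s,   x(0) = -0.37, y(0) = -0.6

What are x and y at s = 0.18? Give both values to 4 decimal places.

-0.4780, -0.6533

Euler on (x,y): x_{n+1} = x_n + h·x', y_{n+1} = y_n + h·y'.
0.000000: (-0.370000, -0.600000); f=(-0.600000, -0.296000) → (-0.478000, -0.653280)
(x(0.18), y(0.18)) ≈ (-0.4780, -0.6533)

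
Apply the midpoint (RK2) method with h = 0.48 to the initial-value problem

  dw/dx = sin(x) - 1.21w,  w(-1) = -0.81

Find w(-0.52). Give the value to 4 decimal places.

Midpoint: k1 = f(x_n, w_n); k2 = f(x_n + h/2, w_n + (h/2)·k1); w_{n+1} = w_n + h·k2.
x=-1.000000, w=-0.810000:
  k1 = f(-1.000000, -0.810000) = 0.138629
  k2 = f(-0.760000, -0.776729) = 0.250921
  w ← -0.810000 + 0.48·0.250921 = -0.689558
w(-0.52) ≈ -0.6896

-0.6896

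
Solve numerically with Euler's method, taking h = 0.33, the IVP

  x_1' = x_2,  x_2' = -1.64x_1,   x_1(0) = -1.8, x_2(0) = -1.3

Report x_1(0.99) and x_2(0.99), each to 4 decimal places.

-2.0460, 2.1450

Euler on (x_1,x_2): x_1_{n+1} = x_1_n + h·x_1', x_2_{n+1} = x_2_n + h·x_2'.
0.000000: (-1.800000, -1.300000); f=(-1.300000, 2.952000) → (-2.229000, -0.325840)
0.330000: (-2.229000, -0.325840); f=(-0.325840, 3.655560) → (-2.336527, 0.880495)
0.660000: (-2.336527, 0.880495); f=(0.880495, 3.831905) → (-2.045964, 2.145023)
(x_1(0.99), x_2(0.99)) ≈ (-2.0460, 2.1450)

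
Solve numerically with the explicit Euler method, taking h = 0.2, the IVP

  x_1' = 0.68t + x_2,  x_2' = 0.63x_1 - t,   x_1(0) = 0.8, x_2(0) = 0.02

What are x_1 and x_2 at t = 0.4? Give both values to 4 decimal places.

Euler on (x_1,x_2): x_1_{n+1} = x_1_n + h·x_1', x_2_{n+1} = x_2_n + h·x_2'.
0.000000: (0.800000, 0.020000); f=(0.020000, 0.504000) → (0.804000, 0.120800)
0.200000: (0.804000, 0.120800); f=(0.256800, 0.306520) → (0.855360, 0.182104)
(x_1(0.4), x_2(0.4)) ≈ (0.8554, 0.1821)

0.8554, 0.1821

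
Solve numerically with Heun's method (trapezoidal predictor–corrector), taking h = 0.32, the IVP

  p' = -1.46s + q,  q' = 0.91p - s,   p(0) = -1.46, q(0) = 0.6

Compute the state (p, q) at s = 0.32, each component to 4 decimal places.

-1.4108, 0.1516

Heun on (p,q): k1 = f(s_n, state_n); k2 = f(s_n + h, state_n + h·k1); state_{n+1} = state_n + (h/2)·(k1 + k2).
0.000000: (-1.460000, 0.600000)
  k1 = (0.600000, -1.328600)
  predictor → (-1.268000, 0.174848)
  k2 = (-0.292352, -1.473880)
  → (-1.410776, 0.151603)
(p(0.32), q(0.32)) ≈ (-1.4108, 0.1516)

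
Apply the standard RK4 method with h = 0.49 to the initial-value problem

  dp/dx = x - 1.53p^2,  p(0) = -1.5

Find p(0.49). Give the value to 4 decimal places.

-20.0148

RK4: k1 = f(x_n, p_n); k2 = f(x_n + h/2, p_n + (h/2)·k1); k3 = f(x_n + h/2, p_n + (h/2)·k2); k4 = f(x_n + h, p_n + h·k3); p_{n+1} = p_n + (h/6)·(k1 + 2k2 + 2k3 + k4).
x=0.000000, p=-1.500000:
  k1 = f(0.000000, -1.500000) = -3.442500
  k2 = f(0.245000, -2.343412) = -8.157121
  k3 = f(0.245000, -3.498495) = -18.481380
  k4 = f(0.490000, -10.555876) = -169.992584
  p ← -1.500000 + (0.49/6)·(k1 + 2k2 + 2k3 + k4) = -20.014820
p(0.49) ≈ -20.0148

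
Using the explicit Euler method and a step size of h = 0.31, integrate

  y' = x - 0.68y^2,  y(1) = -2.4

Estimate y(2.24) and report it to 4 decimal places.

-32.5829

Euler: y_{n+1} = y_n + h·f(x_n, y_n).
x=1.000000, y=-2.400000: f=-2.916800 → y ← -2.400000 + 0.31·(-2.916800) = -3.304208
x=1.310000, y=-3.304208: f=-6.114098 → y ← -3.304208 + 0.31·(-6.114098) = -5.199578
x=1.620000, y=-5.199578: f=-16.764217 → y ← -5.199578 + 0.31·(-16.764217) = -10.396486
x=1.930000, y=-10.396486: f=-71.569101 → y ← -10.396486 + 0.31·(-71.569101) = -32.582907
y(2.24) ≈ -32.5829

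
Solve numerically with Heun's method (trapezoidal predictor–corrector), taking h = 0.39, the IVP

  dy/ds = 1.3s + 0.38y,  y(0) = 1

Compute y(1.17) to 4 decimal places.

2.5749

Heun: k1 = f(s_n, y_n); k2 = f(s_n + h, y_n + h·k1); y_{n+1} = y_n + (h/2)·(k1 + k2).
s=0.000000, y=1.000000:
  k1 = f(0.000000, 1.000000) = 0.380000
  k2 = f(0.390000, 1.148200) = 0.943316
  y ← 1.000000 + (0.39/2)·(0.380000 + 0.943316) = 1.258047
s=0.390000, y=1.258047:
  k1 = f(0.390000, 1.258047) = 0.985058
  k2 = f(0.780000, 1.642219) = 1.638043
  y ← 1.258047 + (0.39/2)·(0.985058 + 1.638043) = 1.769551
s=0.780000, y=1.769551:
  k1 = f(0.780000, 1.769551) = 1.686429
  k2 = f(1.170000, 2.427259) = 2.443358
  y ← 1.769551 + (0.39/2)·(1.686429 + 2.443358) = 2.574860
y(1.17) ≈ 2.5749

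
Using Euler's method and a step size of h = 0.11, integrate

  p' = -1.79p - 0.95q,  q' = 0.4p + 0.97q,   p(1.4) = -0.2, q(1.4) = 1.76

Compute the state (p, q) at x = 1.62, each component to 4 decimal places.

-0.4793, 2.1307

Euler on (p,q): p_{n+1} = p_n + h·p', q_{n+1} = q_n + h·q'.
1.400000: (-0.200000, 1.760000); f=(-1.314000, 1.627200) → (-0.344540, 1.938992)
1.510000: (-0.344540, 1.938992); f=(-1.225316, 1.743006) → (-0.479325, 2.130723)
(p(1.62), q(1.62)) ≈ (-0.4793, 2.1307)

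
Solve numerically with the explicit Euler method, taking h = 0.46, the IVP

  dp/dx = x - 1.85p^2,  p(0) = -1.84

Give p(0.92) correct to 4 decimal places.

-23.4777

Euler: p_{n+1} = p_n + h·f(x_n, p_n).
x=0.000000, p=-1.840000: f=-6.263360 → p ← -1.840000 + 0.46·(-6.263360) = -4.721146
x=0.460000, p=-4.721146: f=-40.775049 → p ← -4.721146 + 0.46·(-40.775049) = -23.477668
p(0.92) ≈ -23.4777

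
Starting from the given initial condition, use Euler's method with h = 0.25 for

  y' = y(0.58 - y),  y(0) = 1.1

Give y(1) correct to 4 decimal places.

0.7595

Euler: y_{n+1} = y_n + h·f(t_n, y_n).
t=0.000000, y=1.100000: f=-0.572000 → y ← 1.100000 + 0.25·(-0.572000) = 0.957000
t=0.250000, y=0.957000: f=-0.360789 → y ← 0.957000 + 0.25·(-0.360789) = 0.866803
t=0.500000, y=0.866803: f=-0.248601 → y ← 0.866803 + 0.25·(-0.248601) = 0.804652
t=0.750000, y=0.804652: f=-0.180767 → y ← 0.804652 + 0.25·(-0.180767) = 0.759461
y(1) ≈ 0.7595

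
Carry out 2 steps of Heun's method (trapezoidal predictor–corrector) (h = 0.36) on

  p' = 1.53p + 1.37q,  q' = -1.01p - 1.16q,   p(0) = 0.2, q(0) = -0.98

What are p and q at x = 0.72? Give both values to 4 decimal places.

-0.6510, -0.2997

Heun on (p,q): k1 = f(x_n, state_n); k2 = f(x_n + h, state_n + h·k1); state_{n+1} = state_n + (h/2)·(k1 + k2).
0.000000: (0.200000, -0.980000)
  k1 = (-1.036600, 0.934800)
  predictor → (-0.173176, -0.643472)
  k2 = (-1.146516, 0.921335)
  → (-0.192961, -0.645896)
0.360000: (-0.192961, -0.645896)
  k1 = (-1.180107, 0.944129)
  predictor → (-0.617799, -0.306009)
  k2 = (-1.364466, 0.978948)
  → (-0.650984, -0.299742)
(p(0.72), q(0.72)) ≈ (-0.6510, -0.2997)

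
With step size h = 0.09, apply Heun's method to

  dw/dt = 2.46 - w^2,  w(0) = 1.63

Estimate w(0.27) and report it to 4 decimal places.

1.5949

Heun: k1 = f(t_n, w_n); k2 = f(t_n + h, w_n + h·k1); w_{n+1} = w_n + (h/2)·(k1 + k2).
t=0.000000, w=1.630000:
  k1 = f(0.000000, 1.630000) = -0.196900
  k2 = f(0.090000, 1.612279) = -0.139444
  w ← 1.630000 + (0.09/2)·(-0.196900 + (-0.139444)) = 1.614865
t=0.090000, w=1.614865:
  k1 = f(0.090000, 1.614865) = -0.147787
  k2 = f(0.180000, 1.601564) = -0.105006
  w ← 1.614865 + (0.09/2)·(-0.147787 + (-0.105006)) = 1.603489
t=0.180000, w=1.603489:
  k1 = f(0.180000, 1.603489) = -0.111176
  k2 = f(0.270000, 1.593483) = -0.079188
  w ← 1.603489 + (0.09/2)·(-0.111176 + (-0.079188)) = 1.594922
w(0.27) ≈ 1.5949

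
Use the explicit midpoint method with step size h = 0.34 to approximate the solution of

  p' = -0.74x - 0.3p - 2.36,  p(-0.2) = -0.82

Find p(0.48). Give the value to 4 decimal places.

-2.1899

Midpoint: k1 = f(x_n, p_n); k2 = f(x_n + h/2, p_n + (h/2)·k1); p_{n+1} = p_n + h·k2.
x=-0.200000, p=-0.820000:
  k1 = f(-0.200000, -0.820000) = -1.966000
  k2 = f(-0.030000, -1.154220) = -1.991534
  p ← -0.820000 + 0.34·(-1.991534) = -1.497122
x=0.140000, p=-1.497122:
  k1 = f(0.140000, -1.497122) = -2.014464
  k2 = f(0.310000, -1.839580) = -2.037526
  p ← -1.497122 + 0.34·(-2.037526) = -2.189880
p(0.48) ≈ -2.1899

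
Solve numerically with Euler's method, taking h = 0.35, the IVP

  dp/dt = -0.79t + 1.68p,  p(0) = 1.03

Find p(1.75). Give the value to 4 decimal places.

8.6776

Euler: p_{n+1} = p_n + h·f(t_n, p_n).
t=0.000000, p=1.030000: f=1.730400 → p ← 1.030000 + 0.35·1.730400 = 1.635640
t=0.350000, p=1.635640: f=2.471375 → p ← 1.635640 + 0.35·2.471375 = 2.500621
t=0.700000, p=2.500621: f=3.648044 → p ← 2.500621 + 0.35·3.648044 = 3.777437
t=1.050000, p=3.777437: f=5.516594 → p ← 3.777437 + 0.35·5.516594 = 5.708244
t=1.400000, p=5.708244: f=8.483851 → p ← 5.708244 + 0.35·8.483851 = 8.677592
p(1.75) ≈ 8.6776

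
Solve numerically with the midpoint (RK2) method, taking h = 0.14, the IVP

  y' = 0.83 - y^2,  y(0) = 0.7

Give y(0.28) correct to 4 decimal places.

Midpoint: k1 = f(x_n, y_n); k2 = f(x_n + h/2, y_n + (h/2)·k1); y_{n+1} = y_n + h·k2.
x=0.000000, y=0.700000:
  k1 = f(0.000000, 0.700000) = 0.340000
  k2 = f(0.070000, 0.723800) = 0.306114
  y ← 0.700000 + 0.14·0.306114 = 0.742856
x=0.140000, y=0.742856:
  k1 = f(0.140000, 0.742856) = 0.278165
  k2 = f(0.210000, 0.762327) = 0.248857
  y ← 0.742856 + 0.14·0.248857 = 0.777696
y(0.28) ≈ 0.7777

0.7777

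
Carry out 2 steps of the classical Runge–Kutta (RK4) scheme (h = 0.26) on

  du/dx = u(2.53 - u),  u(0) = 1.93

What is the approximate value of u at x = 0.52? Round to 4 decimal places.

RK4: k1 = f(x_n, u_n); k2 = f(x_n + h/2, u_n + (h/2)·k1); k3 = f(x_n + h/2, u_n + (h/2)·k2); k4 = f(x_n + h, u_n + h·k3); u_{n+1} = u_n + (h/6)·(k1 + 2k2 + 2k3 + k4).
x=0.000000, u=1.930000:
  k1 = f(0.000000, 1.930000) = 1.158000
  k2 = f(0.130000, 2.080540) = 0.935120
  k3 = f(0.130000, 2.051566) = 0.981540
  k4 = f(0.260000, 2.185200) = 0.753456
  u ← 1.930000 + (0.26/6)·(k1 + 2k2 + 2k3 + k4) = 2.178940
x=0.260000, u=2.178940:
  k1 = f(0.260000, 2.178940) = 0.764938
  k2 = f(0.390000, 2.278382) = 0.573281
  k3 = f(0.390000, 2.253467) = 0.623158
  k4 = f(0.520000, 2.340961) = 0.442532
  u ← 2.178940 + (0.26/6)·(k1 + 2k2 + 2k3 + k4) = 2.334955
u(0.52) ≈ 2.3350

2.3350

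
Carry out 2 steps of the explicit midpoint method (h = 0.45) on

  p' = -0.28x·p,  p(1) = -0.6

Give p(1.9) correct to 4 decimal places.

Midpoint: k1 = f(x_n, p_n); k2 = f(x_n + h/2, p_n + (h/2)·k1); p_{n+1} = p_n + h·k2.
x=1.000000, p=-0.600000:
  k1 = f(1.000000, -0.600000) = 0.168000
  k2 = f(1.225000, -0.562200) = 0.192835
  p ← -0.600000 + 0.45·0.192835 = -0.513224
x=1.450000, p=-0.513224:
  k1 = f(1.450000, -0.513224) = 0.208369
  k2 = f(1.675000, -0.466341) = 0.218714
  p ← -0.513224 + 0.45·0.218714 = -0.414803
p(1.9) ≈ -0.4148

-0.4148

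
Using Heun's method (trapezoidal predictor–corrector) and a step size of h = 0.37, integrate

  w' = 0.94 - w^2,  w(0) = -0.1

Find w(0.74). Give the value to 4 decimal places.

Heun: k1 = f(x_n, w_n); k2 = f(x_n + h, w_n + h·k1); w_{n+1} = w_n + (h/2)·(k1 + k2).
x=0.000000, w=-0.100000:
  k1 = f(0.000000, -0.100000) = 0.930000
  k2 = f(0.370000, 0.244100) = 0.880415
  w ← -0.100000 + (0.37/2)·(0.930000 + 0.880415) = 0.234927
x=0.370000, w=0.234927:
  k1 = f(0.370000, 0.234927) = 0.884809
  k2 = f(0.740000, 0.562306) = 0.623812
  w ← 0.234927 + (0.37/2)·(0.884809 + 0.623812) = 0.514022
w(0.74) ≈ 0.5140

0.5140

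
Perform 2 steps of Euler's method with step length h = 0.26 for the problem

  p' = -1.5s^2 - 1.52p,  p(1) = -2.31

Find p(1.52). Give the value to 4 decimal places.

-1.7000

Euler: p_{n+1} = p_n + h·f(s_n, p_n).
s=1.000000, p=-2.310000: f=2.011200 → p ← -2.310000 + 0.26·2.011200 = -1.787088
s=1.260000, p=-1.787088: f=0.334974 → p ← -1.787088 + 0.26·0.334974 = -1.699995
p(1.52) ≈ -1.7000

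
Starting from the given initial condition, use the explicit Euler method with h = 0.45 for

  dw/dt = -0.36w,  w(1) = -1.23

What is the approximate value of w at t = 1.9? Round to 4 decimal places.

Euler: w_{n+1} = w_n + h·f(t_n, w_n).
t=1.000000, w=-1.230000: f=0.442800 → w ← -1.230000 + 0.45·0.442800 = -1.030740
t=1.450000, w=-1.030740: f=0.371066 → w ← -1.030740 + 0.45·0.371066 = -0.863760
w(1.9) ≈ -0.8638

-0.8638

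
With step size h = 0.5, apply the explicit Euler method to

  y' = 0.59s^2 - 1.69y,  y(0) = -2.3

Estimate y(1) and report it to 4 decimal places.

0.0185

Euler: y_{n+1} = y_n + h·f(s_n, y_n).
s=0.000000, y=-2.300000: f=3.887000 → y ← -2.300000 + 0.5·3.887000 = -0.356500
s=0.500000, y=-0.356500: f=0.749985 → y ← -0.356500 + 0.5·0.749985 = 0.018492
y(1) ≈ 0.0185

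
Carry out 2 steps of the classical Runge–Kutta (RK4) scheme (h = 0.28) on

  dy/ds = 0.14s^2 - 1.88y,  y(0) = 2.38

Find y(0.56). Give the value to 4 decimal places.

0.8378

RK4: k1 = f(s_n, y_n); k2 = f(s_n + h/2, y_n + (h/2)·k1); k3 = f(s_n + h/2, y_n + (h/2)·k2); k4 = f(s_n + h, y_n + h·k3); y_{n+1} = y_n + (h/6)·(k1 + 2k2 + 2k3 + k4).
s=0.000000, y=2.380000:
  k1 = f(0.000000, 2.380000) = -4.474400
  k2 = f(0.140000, 1.753584) = -3.293994
  k3 = f(0.140000, 1.918841) = -3.604677
  k4 = f(0.280000, 1.370690) = -2.565922
  y ← 2.380000 + (0.28/6)·(k1 + 2k2 + 2k3 + k4) = 1.407576
s=0.280000, y=1.407576:
  k1 = f(0.280000, 1.407576) = -2.635266
  k2 = f(0.420000, 1.038638) = -1.927944
  k3 = f(0.420000, 1.137664) = -2.114111
  k4 = f(0.560000, 0.815625) = -1.489470
  y ← 1.407576 + (0.28/6)·(k1 + 2k2 + 2k3 + k4) = 0.837829
y(0.56) ≈ 0.8378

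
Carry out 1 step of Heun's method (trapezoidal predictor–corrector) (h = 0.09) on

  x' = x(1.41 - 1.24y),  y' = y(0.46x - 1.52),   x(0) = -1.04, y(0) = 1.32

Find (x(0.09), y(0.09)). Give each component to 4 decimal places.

Heun on (x,y): k1 = f(t_n, state_n); k2 = f(t_n + h, state_n + h·k1); state_{n+1} = state_n + (h/2)·(k1 + k2).
0.000000: (-1.040000, 1.320000)
  k1 = (0.235872, -2.637888)
  predictor → (-1.018772, 1.082590)
  k2 = (-0.068857, -2.152876)
  → (-1.032484, 1.104416)
(x(0.09), y(0.09)) ≈ (-1.0325, 1.1044)

-1.0325, 1.1044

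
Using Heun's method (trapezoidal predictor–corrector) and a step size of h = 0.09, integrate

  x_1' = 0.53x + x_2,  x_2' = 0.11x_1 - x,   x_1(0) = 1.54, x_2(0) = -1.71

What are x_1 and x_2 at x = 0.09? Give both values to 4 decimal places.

Heun on (x_1,x_2): k1 = f(x_n, state_n); k2 = f(x_n + h, state_n + h·k1); state_{n+1} = state_n + (h/2)·(k1 + k2).
0.000000: (1.540000, -1.710000)
  k1 = (-1.710000, 0.169400)
  predictor → (1.386100, -1.694754)
  k2 = (-1.647054, 0.062471)
  → (1.388933, -1.699566)
(x_1(0.09), x_2(0.09)) ≈ (1.3889, -1.6996)

1.3889, -1.6996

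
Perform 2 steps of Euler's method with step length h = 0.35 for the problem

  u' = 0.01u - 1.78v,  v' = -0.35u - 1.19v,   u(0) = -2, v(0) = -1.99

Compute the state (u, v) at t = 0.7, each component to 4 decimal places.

Euler on (u,v): u_{n+1} = u_n + h·u', v_{n+1} = v_n + h·v'.
0.000000: (-2.000000, -1.990000); f=(3.522200, 3.068100) → (-0.767230, -0.916165)
0.350000: (-0.767230, -0.916165); f=(1.623101, 1.358767) → (-0.199145, -0.440597)
(u(0.7), v(0.7)) ≈ (-0.1991, -0.4406)

-0.1991, -0.4406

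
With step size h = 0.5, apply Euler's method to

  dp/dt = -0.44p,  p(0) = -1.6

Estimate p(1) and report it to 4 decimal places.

-0.9734

Euler: p_{n+1} = p_n + h·f(t_n, p_n).
t=0.000000, p=-1.600000: f=0.704000 → p ← -1.600000 + 0.5·0.704000 = -1.248000
t=0.500000, p=-1.248000: f=0.549120 → p ← -1.248000 + 0.5·0.549120 = -0.973440
p(1) ≈ -0.9734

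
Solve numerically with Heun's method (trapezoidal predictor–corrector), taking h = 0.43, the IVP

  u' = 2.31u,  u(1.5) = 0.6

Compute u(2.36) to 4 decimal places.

3.7100

Heun: k1 = f(x_n, u_n); k2 = f(x_n + h, u_n + h·k1); u_{n+1} = u_n + (h/2)·(k1 + k2).
x=1.500000, u=0.600000:
  k1 = f(1.500000, 0.600000) = 1.386000
  k2 = f(1.930000, 1.195980) = 2.762714
  u ← 0.600000 + (0.43/2)·(1.386000 + 2.762714) = 1.491973
x=1.930000, u=1.491973:
  k1 = f(1.930000, 1.491973) = 3.446459
  k2 = f(2.360000, 2.973951) = 6.869826
  u ← 1.491973 + (0.43/2)·(3.446459 + 6.869826) = 3.709975
u(2.36) ≈ 3.7100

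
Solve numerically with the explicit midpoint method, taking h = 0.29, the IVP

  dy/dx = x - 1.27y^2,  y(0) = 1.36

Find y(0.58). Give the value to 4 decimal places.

0.8667

Midpoint: k1 = f(x_n, y_n); k2 = f(x_n + h/2, y_n + (h/2)·k1); y_{n+1} = y_n + h·k2.
x=0.000000, y=1.360000:
  k1 = f(0.000000, 1.360000) = -2.348992
  k2 = f(0.145000, 1.019396) = -1.174744
  y ← 1.360000 + 0.29·(-1.174744) = 1.019324
x=0.290000, y=1.019324:
  k1 = f(0.290000, 1.019324) = -1.029558
  k2 = f(0.435000, 0.870038) = -0.526348
  y ← 1.019324 + 0.29·(-0.526348) = 0.866683
y(0.58) ≈ 0.8667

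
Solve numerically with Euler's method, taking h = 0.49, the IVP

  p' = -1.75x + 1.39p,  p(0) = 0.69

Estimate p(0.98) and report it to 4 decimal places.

1.5298

Euler: p_{n+1} = p_n + h·f(x_n, p_n).
x=0.000000, p=0.690000: f=0.959100 → p ← 0.690000 + 0.49·0.959100 = 1.159959
x=0.490000, p=1.159959: f=0.754843 → p ← 1.159959 + 0.49·0.754843 = 1.529832
p(0.98) ≈ 1.5298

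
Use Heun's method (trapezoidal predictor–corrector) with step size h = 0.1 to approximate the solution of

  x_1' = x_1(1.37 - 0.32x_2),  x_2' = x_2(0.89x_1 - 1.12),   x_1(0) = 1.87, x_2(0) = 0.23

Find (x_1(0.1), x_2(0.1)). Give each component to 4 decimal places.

Heun on (x_1,x_2): k1 = f(x_n, state_n); k2 = f(x_n + h, state_n + h·k1); state_{n+1} = state_n + (h/2)·(k1 + k2).
0.000000: (1.870000, 0.230000)
  k1 = (2.424268, 0.125189)
  predictor → (2.112427, 0.242519)
  k2 = (2.730088, 0.184329)
  → (2.127718, 0.245476)
(x_1(0.1), x_2(0.1)) ≈ (2.1277, 0.2455)

2.1277, 0.2455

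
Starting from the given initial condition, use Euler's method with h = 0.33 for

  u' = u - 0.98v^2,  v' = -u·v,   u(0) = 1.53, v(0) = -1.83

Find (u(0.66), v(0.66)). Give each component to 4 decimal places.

Euler on (u,v): u_{n+1} = u_n + h·u', v_{n+1} = v_n + h·v'.
0.000000: (1.530000, -1.830000); f=(-1.751922, 2.799900) → (0.951866, -0.906033)
0.330000: (0.951866, -0.906033); f=(0.147388, 0.862422) → (1.000504, -0.621434)
(u(0.66), v(0.66)) ≈ (1.0005, -0.6214)

1.0005, -0.6214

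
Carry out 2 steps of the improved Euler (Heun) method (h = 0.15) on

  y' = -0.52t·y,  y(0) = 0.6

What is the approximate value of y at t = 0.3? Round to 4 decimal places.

Heun: k1 = f(t_n, y_n); k2 = f(t_n + h, y_n + h·k1); y_{n+1} = y_n + (h/2)·(k1 + k2).
t=0.000000, y=0.600000:
  k1 = f(0.000000, 0.600000) = 0.000000
  k2 = f(0.150000, 0.600000) = -0.046800
  y ← 0.600000 + (0.15/2)·(0.000000 + (-0.046800)) = 0.596490
t=0.150000, y=0.596490:
  k1 = f(0.150000, 0.596490) = -0.046526
  k2 = f(0.300000, 0.589511) = -0.091964
  y ← 0.596490 + (0.15/2)·(-0.046526 + (-0.091964)) = 0.586103
y(0.3) ≈ 0.5861

0.5861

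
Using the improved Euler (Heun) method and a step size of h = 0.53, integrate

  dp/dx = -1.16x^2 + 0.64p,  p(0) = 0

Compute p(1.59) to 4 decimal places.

-2.0521

Heun: k1 = f(x_n, p_n); k2 = f(x_n + h, p_n + h·k1); p_{n+1} = p_n + (h/2)·(k1 + k2).
x=0.000000, p=0.000000:
  k1 = f(0.000000, 0.000000) = 0.000000
  k2 = f(0.530000, 0.000000) = -0.325844
  p ← 0.000000 + (0.53/2)·(0.000000 + (-0.325844)) = -0.086349
x=0.530000, p=-0.086349:
  k1 = f(0.530000, -0.086349) = -0.381107
  k2 = f(1.060000, -0.288335) = -1.487911
  p ← -0.086349 + (0.53/2)·(-0.381107 + (-1.487911)) = -0.581638
x=1.060000, p=-0.581638:
  k1 = f(1.060000, -0.581638) = -1.675625
  k2 = f(1.590000, -1.469719) = -3.873216
  p ← -0.581638 + (0.53/2)·(-1.675625 + (-3.873216)) = -2.052081
p(1.59) ≈ -2.0521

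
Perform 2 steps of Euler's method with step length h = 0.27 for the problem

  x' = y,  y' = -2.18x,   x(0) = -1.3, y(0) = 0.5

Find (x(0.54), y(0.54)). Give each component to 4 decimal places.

Euler on (x,y): x_{n+1} = x_n + h·x', y_{n+1} = y_n + h·y'.
0.000000: (-1.300000, 0.500000); f=(0.500000, 2.834000) → (-1.165000, 1.265180)
0.270000: (-1.165000, 1.265180); f=(1.265180, 2.539700) → (-0.823401, 1.950899)
(x(0.54), y(0.54)) ≈ (-0.8234, 1.9509)

-0.8234, 1.9509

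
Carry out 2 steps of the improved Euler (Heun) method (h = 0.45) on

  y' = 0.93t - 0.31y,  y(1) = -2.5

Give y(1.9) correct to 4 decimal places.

-0.8139

Heun: k1 = f(t_n, y_n); k2 = f(t_n + h, y_n + h·k1); y_{n+1} = y_n + (h/2)·(k1 + k2).
t=1.000000, y=-2.500000:
  k1 = f(1.000000, -2.500000) = 1.705000
  k2 = f(1.450000, -1.732750) = 1.885652
  y ← -2.500000 + (0.45/2)·(1.705000 + 1.885652) = -1.692103
t=1.450000, y=-1.692103:
  k1 = f(1.450000, -1.692103) = 1.873052
  k2 = f(1.900000, -0.849230) = 2.030261
  y ← -1.692103 + (0.45/2)·(1.873052 + 2.030261) = -0.813858
y(1.9) ≈ -0.8139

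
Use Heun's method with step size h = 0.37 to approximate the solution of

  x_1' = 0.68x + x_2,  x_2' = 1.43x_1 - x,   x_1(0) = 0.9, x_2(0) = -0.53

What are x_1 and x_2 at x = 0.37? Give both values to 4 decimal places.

0.8385, -0.1741

Heun on (x_1,x_2): k1 = f(x_n, state_n); k2 = f(x_n + h, state_n + h·k1); state_{n+1} = state_n + (h/2)·(k1 + k2).
0.000000: (0.900000, -0.530000)
  k1 = (-0.530000, 1.287000)
  predictor → (0.703900, -0.053810)
  k2 = (0.197790, 0.636577)
  → (0.838541, -0.174138)
(x_1(0.37), x_2(0.37)) ≈ (0.8385, -0.1741)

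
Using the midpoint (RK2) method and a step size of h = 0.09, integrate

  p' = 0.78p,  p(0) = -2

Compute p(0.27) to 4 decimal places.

-2.4684

Midpoint: k1 = f(x_n, p_n); k2 = f(x_n + h/2, p_n + (h/2)·k1); p_{n+1} = p_n + h·k2.
x=0.000000, p=-2.000000:
  k1 = f(0.000000, -2.000000) = -1.560000
  k2 = f(0.045000, -2.070200) = -1.614756
  p ← -2.000000 + 0.09·(-1.614756) = -2.145328
x=0.090000, p=-2.145328:
  k1 = f(0.090000, -2.145328) = -1.673356
  k2 = f(0.135000, -2.220629) = -1.732091
  p ← -2.145328 + 0.09·(-1.732091) = -2.301216
x=0.180000, p=-2.301216:
  k1 = f(0.180000, -2.301216) = -1.794949
  k2 = f(0.225000, -2.381989) = -1.857951
  p ← -2.301216 + 0.09·(-1.857951) = -2.468432
p(0.27) ≈ -2.4684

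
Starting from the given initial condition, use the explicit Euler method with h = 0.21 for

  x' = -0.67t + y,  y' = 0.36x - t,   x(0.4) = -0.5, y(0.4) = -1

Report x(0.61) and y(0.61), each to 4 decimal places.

-0.7663, -1.1218

Euler on (x,y): x_{n+1} = x_n + h·x', y_{n+1} = y_n + h·y'.
0.400000: (-0.500000, -1.000000); f=(-1.268000, -0.580000) → (-0.766280, -1.121800)
(x(0.61), y(0.61)) ≈ (-0.7663, -1.1218)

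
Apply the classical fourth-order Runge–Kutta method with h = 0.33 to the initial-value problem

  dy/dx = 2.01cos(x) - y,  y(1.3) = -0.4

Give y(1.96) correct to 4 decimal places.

-0.2978

RK4: k1 = f(x_n, y_n); k2 = f(x_n + h/2, y_n + (h/2)·k1); k3 = f(x_n + h/2, y_n + (h/2)·k2); k4 = f(x_n + h, y_n + h·k3); y_{n+1} = y_n + (h/6)·(k1 + 2k2 + 2k3 + k4).
x=1.300000, y=-0.400000:
  k1 = f(1.300000, -0.400000) = 0.937673
  k2 = f(1.465000, -0.245284) = 0.457538
  k3 = f(1.465000, -0.324506) = 0.536760
  k4 = f(1.630000, -0.222869) = 0.103939
  y ← -0.400000 + (0.33/6)·(k1 + 2k2 + 2k3 + k4) = -0.233339
x=1.630000, y=-0.233339:
  k1 = f(1.630000, -0.233339) = 0.114409
  k2 = f(1.795000, -0.214461) = -0.232422
  k3 = f(1.795000, -0.271688) = -0.175195
  k4 = f(1.960000, -0.291153) = -0.471545
  y ← -0.233339 + (0.33/6)·(k1 + 2k2 + 2k3 + k4) = -0.297819
y(1.96) ≈ -0.2978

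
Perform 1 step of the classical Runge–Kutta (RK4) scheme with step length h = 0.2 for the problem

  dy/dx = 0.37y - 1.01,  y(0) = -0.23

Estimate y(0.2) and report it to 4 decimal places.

RK4: k1 = f(x_n, y_n); k2 = f(x_n + h/2, y_n + (h/2)·k1); k3 = f(x_n + h/2, y_n + (h/2)·k2); k4 = f(x_n + h, y_n + h·k3); y_{n+1} = y_n + (h/6)·(k1 + 2k2 + 2k3 + k4).
x=0.000000, y=-0.230000:
  k1 = f(0.000000, -0.230000) = -1.095100
  k2 = f(0.100000, -0.339510) = -1.135619
  k3 = f(0.100000, -0.343562) = -1.137118
  k4 = f(0.200000, -0.457424) = -1.179247
  y ← -0.230000 + (0.2/6)·(k1 + 2k2 + 2k3 + k4) = -0.457327
y(0.2) ≈ -0.4573

-0.4573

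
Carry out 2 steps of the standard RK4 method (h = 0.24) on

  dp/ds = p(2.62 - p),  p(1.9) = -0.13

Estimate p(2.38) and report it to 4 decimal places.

-0.5215

RK4: k1 = f(s_n, p_n); k2 = f(s_n + h/2, p_n + (h/2)·k1); k3 = f(s_n + h/2, p_n + (h/2)·k2); k4 = f(s_n + h, p_n + h·k3); p_{n+1} = p_n + (h/6)·(k1 + 2k2 + 2k3 + k4).
s=1.900000, p=-0.130000:
  k1 = f(1.900000, -0.130000) = -0.357500
  k2 = f(2.020000, -0.172900) = -0.482892
  k3 = f(2.020000, -0.187947) = -0.527745
  k4 = f(2.140000, -0.256659) = -0.738320
  p ← -0.130000 + (0.24/6)·(k1 + 2k2 + 2k3 + k4) = -0.254684
s=2.140000, p=-0.254684:
  k1 = f(2.140000, -0.254684) = -0.732136
  k2 = f(2.260000, -0.342540) = -1.014789
  k3 = f(2.260000, -0.376458) = -1.128042
  k4 = f(2.380000, -0.525414) = -1.652644
  p ← -0.254684 + (0.24/6)·(k1 + 2k2 + 2k3 + k4) = -0.521502
p(2.38) ≈ -0.5215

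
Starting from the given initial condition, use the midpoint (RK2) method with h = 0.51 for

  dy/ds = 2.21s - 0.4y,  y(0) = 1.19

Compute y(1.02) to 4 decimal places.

Midpoint: k1 = f(s_n, y_n); k2 = f(s_n + h/2, y_n + (h/2)·k1); y_{n+1} = y_n + h·k2.
s=0.000000, y=1.190000:
  k1 = f(0.000000, 1.190000) = -0.476000
  k2 = f(0.255000, 1.068620) = 0.136102
  y ← 1.190000 + 0.51·0.136102 = 1.259412
s=0.510000, y=1.259412:
  k1 = f(0.510000, 1.259412) = 0.623335
  k2 = f(0.765000, 1.418362) = 1.123305
  y ← 1.259412 + 0.51·1.123305 = 1.832298
y(1.02) ≈ 1.8323

1.8323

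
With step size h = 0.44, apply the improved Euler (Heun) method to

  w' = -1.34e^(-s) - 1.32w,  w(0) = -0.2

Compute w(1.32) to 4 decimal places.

Heun: k1 = f(s_n, w_n); k2 = f(s_n + h, w_n + h·k1); w_{n+1} = w_n + (h/2)·(k1 + k2).
s=0.000000, w=-0.200000:
  k1 = f(0.000000, -0.200000) = -1.076000
  k2 = f(0.440000, -0.673440) = 0.025932
  w ← -0.200000 + (0.44/2)·(-1.076000 + 0.025932) = -0.431015
s=0.440000, w=-0.431015:
  k1 = f(0.440000, -0.431015) = -0.294069
  k2 = f(0.880000, -0.560405) = 0.183926
  w ← -0.431015 + (0.44/2)·(-0.294069 + 0.183926) = -0.455246
s=0.880000, w=-0.455246:
  k1 = f(0.880000, -0.455246) = 0.045116
  k2 = f(1.320000, -0.435395) = 0.216761
  w ← -0.455246 + (0.44/2)·(0.045116 + 0.216761) = -0.397634
w(1.32) ≈ -0.3976

-0.3976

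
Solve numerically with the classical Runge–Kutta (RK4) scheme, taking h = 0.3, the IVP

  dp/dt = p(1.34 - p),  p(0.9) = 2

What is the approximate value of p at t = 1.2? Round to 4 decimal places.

RK4: k1 = f(t_n, p_n); k2 = f(t_n + h/2, p_n + (h/2)·k1); k3 = f(t_n + h/2, p_n + (h/2)·k2); k4 = f(t_n + h, p_n + h·k3); p_{n+1} = p_n + (h/6)·(k1 + 2k2 + 2k3 + k4).
t=0.900000, p=2.000000:
  k1 = f(0.900000, 2.000000) = -1.320000
  k2 = f(1.050000, 1.802000) = -0.832524
  k3 = f(1.050000, 1.875121) = -1.003418
  k4 = f(1.200000, 1.698975) = -0.609889
  p ← 2.000000 + (0.3/6)·(k1 + 2k2 + 2k3 + k4) = 1.719911
p(1.2) ≈ 1.7199

1.7199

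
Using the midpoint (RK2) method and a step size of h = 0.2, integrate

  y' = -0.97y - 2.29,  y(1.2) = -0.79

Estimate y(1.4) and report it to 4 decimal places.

-1.0652

Midpoint: k1 = f(t_n, y_n); k2 = f(t_n + h/2, y_n + (h/2)·k1); y_{n+1} = y_n + h·k2.
t=1.200000, y=-0.790000:
  k1 = f(1.200000, -0.790000) = -1.523700
  k2 = f(1.300000, -0.942370) = -1.375901
  y ← -0.790000 + 0.2·(-1.375901) = -1.065180
y(1.4) ≈ -1.0652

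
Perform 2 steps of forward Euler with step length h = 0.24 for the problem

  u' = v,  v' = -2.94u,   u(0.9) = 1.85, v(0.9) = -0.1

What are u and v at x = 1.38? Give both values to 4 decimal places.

Euler on (u,v): u_{n+1} = u_n + h·u', v_{n+1} = v_n + h·v'.
0.900000: (1.850000, -0.100000); f=(-0.100000, -5.439000) → (1.826000, -1.405360)
1.140000: (1.826000, -1.405360); f=(-1.405360, -5.368440) → (1.488714, -2.693786)
(u(1.38), v(1.38)) ≈ (1.4887, -2.6938)

1.4887, -2.6938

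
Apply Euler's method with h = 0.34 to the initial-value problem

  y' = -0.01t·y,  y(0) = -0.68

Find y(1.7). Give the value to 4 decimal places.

Euler: y_{n+1} = y_n + h·f(t_n, y_n).
t=0.000000, y=-0.680000: f=0.000000 → y ← -0.680000 + 0.34·0.000000 = -0.680000
t=0.340000, y=-0.680000: f=0.002312 → y ← -0.680000 + 0.34·0.002312 = -0.679214
t=0.680000, y=-0.679214: f=0.004619 → y ← -0.679214 + 0.34·0.004619 = -0.677644
t=1.020000, y=-0.677644: f=0.006912 → y ← -0.677644 + 0.34·0.006912 = -0.675294
t=1.360000, y=-0.675294: f=0.009184 → y ← -0.675294 + 0.34·0.009184 = -0.672171
y(1.7) ≈ -0.6722

-0.6722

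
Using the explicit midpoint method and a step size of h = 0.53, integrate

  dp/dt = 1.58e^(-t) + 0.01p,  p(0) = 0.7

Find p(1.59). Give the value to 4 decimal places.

1.9676

Midpoint: k1 = f(t_n, p_n); k2 = f(t_n + h/2, p_n + (h/2)·k1); p_{n+1} = p_n + h·k2.
t=0.000000, p=0.700000:
  k1 = f(0.000000, 0.700000) = 1.587000
  k2 = f(0.265000, 1.120555) = 1.223391
  p ← 0.700000 + 0.53·1.223391 = 1.348397
t=0.530000, p=1.348397:
  k1 = f(0.530000, 1.348397) = 0.943480
  k2 = f(0.795000, 1.598419) = 0.729483
  p ← 1.348397 + 0.53·0.729483 = 1.735023
t=1.060000, p=1.735023:
  k1 = f(1.060000, 1.735023) = 0.564750
  k2 = f(1.325000, 1.884682) = 0.438815
  p ← 1.735023 + 0.53·0.438815 = 1.967595
p(1.59) ≈ 1.9676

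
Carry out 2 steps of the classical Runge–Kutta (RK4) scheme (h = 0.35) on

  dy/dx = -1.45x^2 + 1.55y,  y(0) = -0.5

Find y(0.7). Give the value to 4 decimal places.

RK4: k1 = f(x_n, y_n); k2 = f(x_n + h/2, y_n + (h/2)·k1); k3 = f(x_n + h/2, y_n + (h/2)·k2); k4 = f(x_n + h, y_n + h·k3); y_{n+1} = y_n + (h/6)·(k1 + 2k2 + 2k3 + k4).
x=0.000000, y=-0.500000:
  k1 = f(0.000000, -0.500000) = -0.775000
  k2 = f(0.175000, -0.635625) = -1.029625
  k3 = f(0.175000, -0.680184) = -1.098692
  k4 = f(0.350000, -0.884542) = -1.548665
  y ← -0.500000 + (0.35/6)·(k1 + 2k2 + 2k3 + k4) = -0.883851
x=0.350000, y=-0.883851:
  k1 = f(0.350000, -0.883851) = -1.547594
  k2 = f(0.525000, -1.154680) = -2.189410
  k3 = f(0.525000, -1.266998) = -2.363502
  k4 = f(0.700000, -1.711077) = -3.362669
  y ← -0.883851 + (0.35/6)·(k1 + 2k2 + 2k3 + k4) = -1.701456
y(0.7) ≈ -1.7015

-1.7015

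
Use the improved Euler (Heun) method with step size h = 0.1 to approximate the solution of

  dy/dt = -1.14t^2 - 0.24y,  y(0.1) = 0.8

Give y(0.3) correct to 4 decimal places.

Heun: k1 = f(t_n, y_n); k2 = f(t_n + h, y_n + h·k1); y_{n+1} = y_n + (h/2)·(k1 + k2).
t=0.100000, y=0.800000:
  k1 = f(0.100000, 0.800000) = -0.203400
  k2 = f(0.200000, 0.779660) = -0.232718
  y ← 0.800000 + (0.1/2)·(-0.203400 + (-0.232718)) = 0.778194
t=0.200000, y=0.778194:
  k1 = f(0.200000, 0.778194) = -0.232367
  k2 = f(0.300000, 0.754957) = -0.283790
  y ← 0.778194 + (0.1/2)·(-0.232367 + (-0.283790)) = 0.752386
y(0.3) ≈ 0.7524

0.7524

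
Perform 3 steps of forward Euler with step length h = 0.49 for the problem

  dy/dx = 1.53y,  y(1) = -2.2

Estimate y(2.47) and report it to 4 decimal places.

-11.7846

Euler: y_{n+1} = y_n + h·f(x_n, y_n).
x=1.000000, y=-2.200000: f=-3.366000 → y ← -2.200000 + 0.49·(-3.366000) = -3.849340
x=1.490000, y=-3.849340: f=-5.889490 → y ← -3.849340 + 0.49·(-5.889490) = -6.735190
x=1.980000, y=-6.735190: f=-10.304841 → y ← -6.735190 + 0.49·(-10.304841) = -11.784562
y(2.47) ≈ -11.7846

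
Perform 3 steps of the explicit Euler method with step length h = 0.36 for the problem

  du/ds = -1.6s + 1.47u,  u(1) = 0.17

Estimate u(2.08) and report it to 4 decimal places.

Euler: u_{n+1} = u_n + h·f(s_n, u_n).
s=1.000000, u=0.170000: f=-1.350100 → u ← 0.170000 + 0.36·(-1.350100) = -0.316036
s=1.360000, u=-0.316036: f=-2.640573 → u ← -0.316036 + 0.36·(-2.640573) = -1.266642
s=1.720000, u=-1.266642: f=-4.613964 → u ← -1.266642 + 0.36·(-4.613964) = -2.927669
u(2.08) ≈ -2.9277

-2.9277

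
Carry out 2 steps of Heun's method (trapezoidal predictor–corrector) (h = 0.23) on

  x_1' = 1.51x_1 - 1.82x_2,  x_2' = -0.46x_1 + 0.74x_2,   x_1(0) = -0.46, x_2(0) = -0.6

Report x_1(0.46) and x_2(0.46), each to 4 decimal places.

Heun on (x_1,x_2): k1 = f(x_n, state_n); k2 = f(x_n + h, state_n + h·k1); state_{n+1} = state_n + (h/2)·(k1 + k2).
0.000000: (-0.460000, -0.600000)
  k1 = (0.397400, -0.232400)
  predictor → (-0.368598, -0.653452)
  k2 = (0.632700, -0.313999)
  → (-0.341539, -0.662836)
0.230000: (-0.341539, -0.662836)
  k1 = (0.690638, -0.333391)
  predictor → (-0.182692, -0.739516)
  k2 = (1.070054, -0.463204)
  → (-0.139059, -0.754444)
(x_1(0.46), x_2(0.46)) ≈ (-0.1391, -0.7544)

-0.1391, -0.7544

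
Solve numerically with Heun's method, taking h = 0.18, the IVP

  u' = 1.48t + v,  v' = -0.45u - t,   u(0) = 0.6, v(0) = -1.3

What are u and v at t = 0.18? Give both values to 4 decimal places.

0.3856, -1.3553

Heun on (u,v): k1 = f(t_n, state_n); k2 = f(t_n + h, state_n + h·k1); state_{n+1} = state_n + (h/2)·(k1 + k2).
0.000000: (0.600000, -1.300000)
  k1 = (-1.300000, -0.270000)
  predictor → (0.366000, -1.348600)
  k2 = (-1.082200, -0.344700)
  → (0.385602, -1.355323)
(u(0.18), v(0.18)) ≈ (0.3856, -1.3553)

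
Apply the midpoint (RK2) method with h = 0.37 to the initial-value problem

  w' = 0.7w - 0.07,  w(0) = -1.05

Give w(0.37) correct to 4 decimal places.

-1.3864

Midpoint: k1 = f(x_n, w_n); k2 = f(x_n + h/2, w_n + (h/2)·k1); w_{n+1} = w_n + h·k2.
x=0.000000, w=-1.050000:
  k1 = f(0.000000, -1.050000) = -0.805000
  k2 = f(0.185000, -1.198925) = -0.909247
  w ← -1.050000 + 0.37·(-0.909247) = -1.386422
w(0.37) ≈ -1.3864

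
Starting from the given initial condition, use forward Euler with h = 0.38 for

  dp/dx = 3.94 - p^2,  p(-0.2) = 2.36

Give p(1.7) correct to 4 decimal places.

Euler: p_{n+1} = p_n + h·f(x_n, p_n).
x=-0.200000, p=2.360000: f=-1.629600 → p ← 2.360000 + 0.38·(-1.629600) = 1.740752
x=0.180000, p=1.740752: f=0.909782 → p ← 1.740752 + 0.38·0.909782 = 2.086469
x=0.560000, p=2.086469: f=-0.413354 → p ← 2.086469 + 0.38·(-0.413354) = 1.929395
x=0.940000, p=1.929395: f=0.217436 → p ← 1.929395 + 0.38·0.217436 = 2.012020
x=1.320000, p=2.012020: f=-0.108226 → p ← 2.012020 + 0.38·(-0.108226) = 1.970894
p(1.7) ≈ 1.9709

1.9709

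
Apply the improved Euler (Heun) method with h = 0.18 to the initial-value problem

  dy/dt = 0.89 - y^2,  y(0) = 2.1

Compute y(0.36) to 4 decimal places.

1.4203

Heun: k1 = f(t_n, y_n); k2 = f(t_n + h, y_n + h·k1); y_{n+1} = y_n + (h/2)·(k1 + k2).
t=0.000000, y=2.100000:
  k1 = f(0.000000, 2.100000) = -3.520000
  k2 = f(0.180000, 1.466400) = -1.260329
  y ← 2.100000 + (0.18/2)·(-3.520000 + (-1.260329)) = 1.669770
t=0.180000, y=1.669770:
  k1 = f(0.180000, 1.669770) = -1.898133
  k2 = f(0.360000, 1.328106) = -0.873867
  y ← 1.669770 + (0.18/2)·(-1.898133 + (-0.873867)) = 1.420290
y(0.36) ≈ 1.4203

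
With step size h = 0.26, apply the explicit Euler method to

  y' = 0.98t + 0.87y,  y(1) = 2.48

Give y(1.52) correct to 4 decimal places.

4.3623

Euler: y_{n+1} = y_n + h·f(t_n, y_n).
t=1.000000, y=2.480000: f=3.137600 → y ← 2.480000 + 0.26·3.137600 = 3.295776
t=1.260000, y=3.295776: f=4.102125 → y ← 3.295776 + 0.26·4.102125 = 4.362329
y(1.52) ≈ 4.3623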